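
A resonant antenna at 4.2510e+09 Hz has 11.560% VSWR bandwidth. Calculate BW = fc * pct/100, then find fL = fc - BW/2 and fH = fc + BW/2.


BW = 4.2510e+09 * 11.560/100 = 4.914156e+08 Hz
fL = 4.2510e+09 - 4.914156e+08/2 = 4.005e+09 Hz
fH = 4.2510e+09 + 4.914156e+08/2 = 4.497e+09 Hz

BW=4.914e+08 Hz, fL=4.005e+09 Hz, fH=4.497e+09 Hz


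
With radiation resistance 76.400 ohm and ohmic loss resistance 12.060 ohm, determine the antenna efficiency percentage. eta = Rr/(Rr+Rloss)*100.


eta = 76.400 / (76.400 + 12.060) * 100 = 86.37%

86.37%


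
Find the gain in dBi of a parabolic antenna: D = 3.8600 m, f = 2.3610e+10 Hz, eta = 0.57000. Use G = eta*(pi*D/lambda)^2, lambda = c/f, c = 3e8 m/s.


lambda = c / f = 3.0000e+08 / 2.3610e+10 = 0.01270648 m
G_linear = 0.57000 * (pi * 3.8600 / 0.01270648)^2 = 519157.0
G_dBi = 10 * log10(519157.0) = 57.15 dBi

57.15 dBi


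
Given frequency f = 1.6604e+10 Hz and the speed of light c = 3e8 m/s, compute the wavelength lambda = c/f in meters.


lambda = c / f = 3.0000e+08 / 1.6604e+10 = 0.01807 m

0.01807 m


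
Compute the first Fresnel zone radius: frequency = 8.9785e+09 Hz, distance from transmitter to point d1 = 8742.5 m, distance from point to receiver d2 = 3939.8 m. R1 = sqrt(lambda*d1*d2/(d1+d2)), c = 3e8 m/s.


lambda = c / f = 3.0000e+08 / 8.9785e+09 = 0.03341315 m
R1 = sqrt(0.03341315 * 8742.5 * 3939.8 / (8742.5 + 3939.8)) = 9.526 m

9.526 m


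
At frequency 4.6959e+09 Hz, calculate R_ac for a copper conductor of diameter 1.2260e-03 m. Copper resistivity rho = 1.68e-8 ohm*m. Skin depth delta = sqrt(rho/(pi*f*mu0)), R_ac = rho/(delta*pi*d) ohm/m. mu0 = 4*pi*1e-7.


delta = sqrt(1.68e-8 / (pi * 4.6959e+09 * 4*pi*1e-7)) = 9.519527e-07 m
R_ac = 1.68e-8 / (9.519527e-07 * pi * 1.2260e-03) = 4.582 ohm/m

4.582 ohm/m


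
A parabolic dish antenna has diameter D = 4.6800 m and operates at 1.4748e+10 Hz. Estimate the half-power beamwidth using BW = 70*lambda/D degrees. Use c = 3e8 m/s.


lambda = c / f = 3.0000e+08 / 1.4748e+10 = 0.02034174 m
BW = 70 * 0.02034174 / 4.6800 = 0.3043 deg

0.3043 deg


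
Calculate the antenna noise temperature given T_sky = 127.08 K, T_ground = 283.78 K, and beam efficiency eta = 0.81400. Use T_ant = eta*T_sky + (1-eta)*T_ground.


T_ant = 0.81400 * 127.08 + (1 - 0.81400) * 283.78 = 156.2 K

156.2 K


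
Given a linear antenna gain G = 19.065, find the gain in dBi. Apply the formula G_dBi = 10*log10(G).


G_dBi = 10 * log10(19.065) = 12.80 dBi

12.80 dBi


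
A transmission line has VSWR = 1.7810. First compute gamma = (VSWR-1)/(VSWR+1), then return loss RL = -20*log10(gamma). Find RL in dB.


gamma = (1.7810 - 1) / (1.7810 + 1) = 0.2808342
RL = -20 * log10(0.2808342) = 11.03 dB

11.03 dB


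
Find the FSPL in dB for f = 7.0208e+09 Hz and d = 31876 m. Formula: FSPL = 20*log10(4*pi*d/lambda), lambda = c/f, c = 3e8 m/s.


lambda = c / f = 3.0000e+08 / 7.0208e+09 = 0.04273017 m
FSPL = 20 * log10(4*pi*31876/0.04273017) = 139.4 dB

139.4 dB


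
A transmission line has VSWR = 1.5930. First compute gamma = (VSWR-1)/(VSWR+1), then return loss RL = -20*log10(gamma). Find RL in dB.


gamma = (1.5930 - 1) / (1.5930 + 1) = 0.2286926
RL = -20 * log10(0.2286926) = 12.81 dB

12.81 dB


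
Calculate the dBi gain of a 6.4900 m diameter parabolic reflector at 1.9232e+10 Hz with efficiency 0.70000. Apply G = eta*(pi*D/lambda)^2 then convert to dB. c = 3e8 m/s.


lambda = c / f = 3.0000e+08 / 1.9232e+10 = 0.01559900 m
G_linear = 0.70000 * (pi * 6.4900 / 0.01559900)^2 = 1.195897e+06
G_dBi = 10 * log10(1.195897e+06) = 60.78 dBi

60.78 dBi


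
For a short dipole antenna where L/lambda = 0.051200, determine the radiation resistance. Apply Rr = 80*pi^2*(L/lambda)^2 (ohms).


Rr = 80 * pi^2 * (0.051200)^2 = 80 * 9.869604 * 2.621440e-03 = 2.070 ohm

2.070 ohm


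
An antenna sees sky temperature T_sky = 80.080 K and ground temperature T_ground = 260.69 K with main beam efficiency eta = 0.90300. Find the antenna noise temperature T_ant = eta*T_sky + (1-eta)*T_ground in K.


T_ant = 0.90300 * 80.080 + (1 - 0.90300) * 260.69 = 97.60 K

97.60 K


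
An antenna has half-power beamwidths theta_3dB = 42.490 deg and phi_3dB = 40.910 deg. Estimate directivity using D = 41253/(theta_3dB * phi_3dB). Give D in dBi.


D_linear = 41253 / (42.490 * 40.910) = 23.73227
D_dBi = 10 * log10(23.73227) = 13.75 dBi

13.75 dBi


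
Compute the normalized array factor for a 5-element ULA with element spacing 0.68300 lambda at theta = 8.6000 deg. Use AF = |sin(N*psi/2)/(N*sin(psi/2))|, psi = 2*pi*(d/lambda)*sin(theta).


psi = 2*pi*0.68300*sin(8.6000 deg) = 0.6417183 rad
AF = |sin(5*0.6417183/2) / (5*sin(0.6417183/2))| = 0.6338

0.6338


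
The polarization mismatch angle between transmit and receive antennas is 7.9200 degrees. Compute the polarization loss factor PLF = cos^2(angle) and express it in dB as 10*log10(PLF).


PLF_linear = cos^2(7.9200 deg) = 0.9810138
PLF_dB = 10 * log10(0.9810138) = -0.08325 dB

-0.08325 dB


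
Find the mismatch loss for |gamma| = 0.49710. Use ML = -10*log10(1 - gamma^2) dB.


ML = -10 * log10(1 - 0.49710^2) = -10 * log10(0.75289159) = 1.233 dB

1.233 dB


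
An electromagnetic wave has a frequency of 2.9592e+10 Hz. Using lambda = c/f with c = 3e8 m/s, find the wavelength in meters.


lambda = c / f = 3.0000e+08 / 2.9592e+10 = 0.01014 m

0.01014 m


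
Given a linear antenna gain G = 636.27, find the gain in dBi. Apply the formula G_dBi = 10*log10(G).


G_dBi = 10 * log10(636.27) = 28.04 dBi

28.04 dBi


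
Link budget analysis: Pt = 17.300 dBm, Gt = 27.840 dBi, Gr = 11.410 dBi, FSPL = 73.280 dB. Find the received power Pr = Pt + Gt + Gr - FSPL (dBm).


Pr = 17.300 + 27.840 + 11.410 - 73.280 = -16.73 dBm

-16.73 dBm


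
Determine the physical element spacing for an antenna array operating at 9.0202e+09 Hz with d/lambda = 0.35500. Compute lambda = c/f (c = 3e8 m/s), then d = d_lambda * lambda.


lambda = c / f = 3.0000e+08 / 9.0202e+09 = 0.03325869 m
d = 0.35500 * 0.03325869 = 0.01181 m

0.01181 m


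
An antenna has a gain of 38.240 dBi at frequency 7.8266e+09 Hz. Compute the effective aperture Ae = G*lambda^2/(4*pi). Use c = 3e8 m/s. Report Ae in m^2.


lambda = c / f = 3.0000e+08 / 7.8266e+09 = 0.03833082 m
G_linear = 10^(38.240/10) = 6668.068
Ae = G_linear * lambda^2 / (4*pi) = 6668.068 * 0.03833082^2 / (4*pi) = 0.7796 m^2

0.7796 m^2


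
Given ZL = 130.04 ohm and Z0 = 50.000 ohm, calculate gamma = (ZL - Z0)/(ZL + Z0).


gamma = (130.04 - 50.000) / (130.04 + 50.000) = 0.4446

0.4446


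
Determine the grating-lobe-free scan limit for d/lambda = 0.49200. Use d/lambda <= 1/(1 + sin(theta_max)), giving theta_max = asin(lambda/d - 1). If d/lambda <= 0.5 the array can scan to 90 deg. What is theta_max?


lambda/d - 1 = 1/0.49200 - 1 = 1.032520 >= 1
d/lambda <= 0.5, so the array can scan to endfire without grating lobes: theta_max = 90 deg

90 deg


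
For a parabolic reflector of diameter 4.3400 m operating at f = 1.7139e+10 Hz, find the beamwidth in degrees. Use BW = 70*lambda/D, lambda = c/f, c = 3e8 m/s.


lambda = c / f = 3.0000e+08 / 1.7139e+10 = 0.01750394 m
BW = 70 * 0.01750394 / 4.3400 = 0.2823 deg

0.2823 deg


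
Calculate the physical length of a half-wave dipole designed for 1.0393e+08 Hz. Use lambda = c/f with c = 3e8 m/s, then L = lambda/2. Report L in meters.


lambda = c / f = 3.0000e+08 / 1.0393e+08 = 2.886558 m
L = lambda / 2 = 2.886558 / 2 = 1.443 m

1.443 m


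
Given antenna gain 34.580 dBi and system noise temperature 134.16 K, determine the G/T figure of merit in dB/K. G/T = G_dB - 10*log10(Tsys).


G/T = 34.580 - 10*log10(134.16) = 34.580 - 21.27623 = 13.30 dB/K

13.30 dB/K


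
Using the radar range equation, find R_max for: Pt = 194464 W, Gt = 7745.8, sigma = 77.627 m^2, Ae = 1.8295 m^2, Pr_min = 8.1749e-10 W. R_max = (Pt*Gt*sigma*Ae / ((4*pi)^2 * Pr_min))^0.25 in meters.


R^4 = 194464*7745.8*77.627*1.8295 / ((4*pi)^2 * 8.1749e-10) = 1.657099e+18
R_max = 1.657099e+18^0.25 = 35879 m

35879 m


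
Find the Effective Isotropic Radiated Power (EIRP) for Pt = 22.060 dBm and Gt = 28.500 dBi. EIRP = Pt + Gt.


EIRP = Pt + Gt = 22.060 + 28.500 = 50.56 dBm

50.56 dBm


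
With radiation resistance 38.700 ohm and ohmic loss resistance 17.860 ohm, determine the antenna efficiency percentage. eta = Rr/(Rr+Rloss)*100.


eta = 38.700 / (38.700 + 17.860) * 100 = 68.42%

68.42%


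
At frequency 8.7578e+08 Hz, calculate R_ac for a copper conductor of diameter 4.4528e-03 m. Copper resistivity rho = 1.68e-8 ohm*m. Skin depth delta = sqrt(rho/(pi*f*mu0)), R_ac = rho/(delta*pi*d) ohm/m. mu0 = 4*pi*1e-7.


delta = sqrt(1.68e-8 / (pi * 8.7578e+08 * 4*pi*1e-7)) = 2.204333e-06 m
R_ac = 1.68e-8 / (2.204333e-06 * pi * 4.4528e-03) = 0.5448 ohm/m

0.5448 ohm/m


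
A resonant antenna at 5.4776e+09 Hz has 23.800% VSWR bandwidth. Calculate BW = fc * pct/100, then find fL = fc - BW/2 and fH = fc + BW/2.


BW = 5.4776e+09 * 23.800/100 = 1.303669e+09 Hz
fL = 5.4776e+09 - 1.303669e+09/2 = 4.826e+09 Hz
fH = 5.4776e+09 + 1.303669e+09/2 = 6.129e+09 Hz

BW=1.304e+09 Hz, fL=4.826e+09 Hz, fH=6.129e+09 Hz


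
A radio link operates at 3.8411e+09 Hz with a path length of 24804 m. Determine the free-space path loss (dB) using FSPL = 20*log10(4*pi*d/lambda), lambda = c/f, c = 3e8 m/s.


lambda = c / f = 3.0000e+08 / 3.8411e+09 = 0.07810263 m
FSPL = 20 * log10(4*pi*24804/0.07810263) = 132.0 dB

132.0 dB


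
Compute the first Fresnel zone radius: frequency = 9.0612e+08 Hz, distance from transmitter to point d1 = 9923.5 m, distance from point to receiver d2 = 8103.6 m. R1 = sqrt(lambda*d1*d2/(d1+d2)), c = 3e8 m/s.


lambda = c / f = 3.0000e+08 / 9.0612e+08 = 0.3310820 m
R1 = sqrt(0.3310820 * 9923.5 * 8103.6 / (9923.5 + 8103.6)) = 38.43 m

38.43 m


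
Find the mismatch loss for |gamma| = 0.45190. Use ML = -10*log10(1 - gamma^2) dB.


ML = -10 * log10(1 - 0.45190^2) = -10 * log10(0.79578639) = 0.9920 dB

0.9920 dB


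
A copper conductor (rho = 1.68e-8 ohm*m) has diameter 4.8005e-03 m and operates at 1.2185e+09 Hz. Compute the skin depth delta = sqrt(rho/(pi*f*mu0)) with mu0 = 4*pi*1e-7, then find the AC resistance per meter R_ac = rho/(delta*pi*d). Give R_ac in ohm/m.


delta = sqrt(1.68e-8 / (pi * 1.2185e+09 * 4*pi*1e-7)) = 1.868796e-06 m
R_ac = 1.68e-8 / (1.868796e-06 * pi * 4.8005e-03) = 0.5961 ohm/m

0.5961 ohm/m


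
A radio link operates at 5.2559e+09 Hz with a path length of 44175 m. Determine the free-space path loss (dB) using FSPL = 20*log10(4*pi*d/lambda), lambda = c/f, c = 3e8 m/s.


lambda = c / f = 3.0000e+08 / 5.2559e+09 = 0.05707871 m
FSPL = 20 * log10(4*pi*44175/0.05707871) = 139.8 dB

139.8 dB


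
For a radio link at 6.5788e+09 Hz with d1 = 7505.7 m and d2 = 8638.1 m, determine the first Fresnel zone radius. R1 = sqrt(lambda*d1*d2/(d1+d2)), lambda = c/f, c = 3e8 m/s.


lambda = c / f = 3.0000e+08 / 6.5788e+09 = 0.04560102 m
R1 = sqrt(0.04560102 * 7505.7 * 8638.1 / (7505.7 + 8638.1)) = 13.53 m

13.53 m


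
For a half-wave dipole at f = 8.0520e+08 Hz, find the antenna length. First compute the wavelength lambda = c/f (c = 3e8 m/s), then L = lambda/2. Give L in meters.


lambda = c / f = 3.0000e+08 / 8.0520e+08 = 0.3725782 m
L = lambda / 2 = 0.3725782 / 2 = 0.1863 m

0.1863 m


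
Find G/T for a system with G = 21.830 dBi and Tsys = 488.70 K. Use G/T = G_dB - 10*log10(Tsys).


G/T = 21.830 - 10*log10(488.70) = 21.830 - 26.89042 = -5.060 dB/K

-5.060 dB/K


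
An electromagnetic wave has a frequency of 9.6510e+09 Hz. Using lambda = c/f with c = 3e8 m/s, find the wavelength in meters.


lambda = c / f = 3.0000e+08 / 9.6510e+09 = 0.03108 m

0.03108 m


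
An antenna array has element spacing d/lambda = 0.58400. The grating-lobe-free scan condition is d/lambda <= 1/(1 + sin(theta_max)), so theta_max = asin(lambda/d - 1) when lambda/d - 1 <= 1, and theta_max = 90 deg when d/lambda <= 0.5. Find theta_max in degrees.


lambda/d - 1 = 1/0.58400 - 1 = 0.7123288
theta_max = asin(0.7123288) = 45.42 deg

45.42 deg


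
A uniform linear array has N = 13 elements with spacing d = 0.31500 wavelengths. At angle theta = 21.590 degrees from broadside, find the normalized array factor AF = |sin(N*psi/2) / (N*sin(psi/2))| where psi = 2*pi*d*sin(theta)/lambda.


psi = 2*pi*0.31500*sin(21.590 deg) = 0.7282722 rad
AF = |sin(13*0.7282722/2) / (13*sin(0.7282722/2))| = 0.2159

0.2159


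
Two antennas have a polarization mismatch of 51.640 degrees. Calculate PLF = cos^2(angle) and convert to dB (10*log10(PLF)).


PLF_linear = cos^2(51.640 deg) = 0.3851450
PLF_dB = 10 * log10(0.3851450) = -4.144 dB

-4.144 dB


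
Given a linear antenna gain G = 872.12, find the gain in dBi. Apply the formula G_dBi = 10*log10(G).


G_dBi = 10 * log10(872.12) = 29.41 dBi

29.41 dBi


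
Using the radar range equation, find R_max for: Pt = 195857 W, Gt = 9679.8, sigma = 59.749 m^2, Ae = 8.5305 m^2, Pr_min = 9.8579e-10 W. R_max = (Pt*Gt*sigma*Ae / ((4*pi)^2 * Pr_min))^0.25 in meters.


R^4 = 195857*9679.8*59.749*8.5305 / ((4*pi)^2 * 9.8579e-10) = 6.207353e+18
R_max = 6.207353e+18^0.25 = 49914 m

49914 m


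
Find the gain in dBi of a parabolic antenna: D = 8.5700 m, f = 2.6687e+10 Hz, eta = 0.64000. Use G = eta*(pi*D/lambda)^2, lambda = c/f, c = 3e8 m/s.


lambda = c / f = 3.0000e+08 / 2.6687e+10 = 0.01124143 m
G_linear = 0.64000 * (pi * 8.5700 / 0.01124143)^2 = 3.671117e+06
G_dBi = 10 * log10(3.671117e+06) = 65.65 dBi

65.65 dBi


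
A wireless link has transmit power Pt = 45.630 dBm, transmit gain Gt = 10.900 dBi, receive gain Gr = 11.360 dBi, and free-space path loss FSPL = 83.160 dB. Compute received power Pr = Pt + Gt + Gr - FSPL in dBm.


Pr = 45.630 + 10.900 + 11.360 - 83.160 = -15.27 dBm

-15.27 dBm


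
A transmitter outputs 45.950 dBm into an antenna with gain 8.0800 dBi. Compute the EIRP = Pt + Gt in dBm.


EIRP = Pt + Gt = 45.950 + 8.0800 = 54.03 dBm

54.03 dBm


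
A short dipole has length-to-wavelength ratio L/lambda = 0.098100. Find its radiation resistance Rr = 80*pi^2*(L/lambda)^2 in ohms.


Rr = 80 * pi^2 * (0.098100)^2 = 80 * 9.869604 * 9.623610e-03 = 7.598 ohm

7.598 ohm


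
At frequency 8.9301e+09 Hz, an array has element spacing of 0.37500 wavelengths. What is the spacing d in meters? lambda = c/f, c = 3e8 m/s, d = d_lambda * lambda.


lambda = c / f = 3.0000e+08 / 8.9301e+09 = 0.03359425 m
d = 0.37500 * 0.03359425 = 0.01260 m

0.01260 m


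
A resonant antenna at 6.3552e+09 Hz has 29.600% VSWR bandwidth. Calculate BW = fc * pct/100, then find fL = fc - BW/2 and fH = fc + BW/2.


BW = 6.3552e+09 * 29.600/100 = 1.881139e+09 Hz
fL = 6.3552e+09 - 1.881139e+09/2 = 5.415e+09 Hz
fH = 6.3552e+09 + 1.881139e+09/2 = 7.296e+09 Hz

BW=1.881e+09 Hz, fL=5.415e+09 Hz, fH=7.296e+09 Hz


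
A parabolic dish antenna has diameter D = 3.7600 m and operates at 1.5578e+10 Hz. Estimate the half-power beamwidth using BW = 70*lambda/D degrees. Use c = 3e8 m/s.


lambda = c / f = 3.0000e+08 / 1.5578e+10 = 0.01925793 m
BW = 70 * 0.01925793 / 3.7600 = 0.3585 deg

0.3585 deg


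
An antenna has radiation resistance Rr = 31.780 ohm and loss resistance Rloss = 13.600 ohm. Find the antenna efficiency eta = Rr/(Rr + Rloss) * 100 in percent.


eta = 31.780 / (31.780 + 13.600) * 100 = 70.03%

70.03%


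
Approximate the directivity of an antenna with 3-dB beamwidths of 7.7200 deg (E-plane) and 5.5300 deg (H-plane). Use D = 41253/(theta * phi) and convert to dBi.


D_linear = 41253 / (7.7200 * 5.5300) = 966.3025
D_dBi = 10 * log10(966.3025) = 29.85 dBi

29.85 dBi


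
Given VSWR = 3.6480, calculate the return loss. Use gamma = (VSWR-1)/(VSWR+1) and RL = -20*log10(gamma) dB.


gamma = (3.6480 - 1) / (3.6480 + 1) = 0.5697074
RL = -20 * log10(0.5697074) = 4.887 dB

4.887 dB


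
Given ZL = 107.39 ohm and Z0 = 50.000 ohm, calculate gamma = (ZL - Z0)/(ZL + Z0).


gamma = (107.39 - 50.000) / (107.39 + 50.000) = 0.3646

0.3646


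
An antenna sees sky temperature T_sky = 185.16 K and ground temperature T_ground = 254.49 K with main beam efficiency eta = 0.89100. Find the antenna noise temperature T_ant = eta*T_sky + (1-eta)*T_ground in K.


T_ant = 0.89100 * 185.16 + (1 - 0.89100) * 254.49 = 192.7 K

192.7 K


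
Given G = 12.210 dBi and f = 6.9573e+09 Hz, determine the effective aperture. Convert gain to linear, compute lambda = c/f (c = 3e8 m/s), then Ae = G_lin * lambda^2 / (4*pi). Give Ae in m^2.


lambda = c / f = 3.0000e+08 / 6.9573e+09 = 0.04312018 m
G_linear = 10^(12.210/10) = 16.63413
Ae = G_linear * lambda^2 / (4*pi) = 16.63413 * 0.04312018^2 / (4*pi) = 2.461e-03 m^2

2.461e-03 m^2


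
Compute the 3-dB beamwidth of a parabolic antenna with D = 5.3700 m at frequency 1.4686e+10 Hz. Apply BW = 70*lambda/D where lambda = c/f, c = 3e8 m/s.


lambda = c / f = 3.0000e+08 / 1.4686e+10 = 0.02042762 m
BW = 70 * 0.02042762 / 5.3700 = 0.2663 deg

0.2663 deg


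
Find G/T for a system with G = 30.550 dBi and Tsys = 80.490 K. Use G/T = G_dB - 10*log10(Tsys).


G/T = 30.550 - 10*log10(80.490) = 30.550 - 19.05742 = 11.49 dB/K

11.49 dB/K


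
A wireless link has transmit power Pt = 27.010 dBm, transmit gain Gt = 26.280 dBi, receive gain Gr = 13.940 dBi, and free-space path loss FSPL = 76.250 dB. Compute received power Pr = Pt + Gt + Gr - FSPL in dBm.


Pr = 27.010 + 26.280 + 13.940 - 76.250 = -9.02 dBm

-9.02 dBm


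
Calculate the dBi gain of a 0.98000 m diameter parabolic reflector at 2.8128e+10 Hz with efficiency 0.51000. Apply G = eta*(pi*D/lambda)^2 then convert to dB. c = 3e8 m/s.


lambda = c / f = 3.0000e+08 / 2.8128e+10 = 0.01066553 m
G_linear = 0.51000 * (pi * 0.98000 / 0.01066553)^2 = 42496.89
G_dBi = 10 * log10(42496.89) = 46.28 dBi

46.28 dBi


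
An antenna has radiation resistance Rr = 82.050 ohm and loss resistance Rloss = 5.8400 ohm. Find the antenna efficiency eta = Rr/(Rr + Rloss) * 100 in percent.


eta = 82.050 / (82.050 + 5.8400) * 100 = 93.36%

93.36%


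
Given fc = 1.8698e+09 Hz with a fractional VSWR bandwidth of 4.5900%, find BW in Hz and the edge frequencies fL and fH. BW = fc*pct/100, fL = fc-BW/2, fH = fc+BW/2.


BW = 1.8698e+09 * 4.5900/100 = 8.582382e+07 Hz
fL = 1.8698e+09 - 8.582382e+07/2 = 1.827e+09 Hz
fH = 1.8698e+09 + 8.582382e+07/2 = 1.913e+09 Hz

BW=8.582e+07 Hz, fL=1.827e+09 Hz, fH=1.913e+09 Hz


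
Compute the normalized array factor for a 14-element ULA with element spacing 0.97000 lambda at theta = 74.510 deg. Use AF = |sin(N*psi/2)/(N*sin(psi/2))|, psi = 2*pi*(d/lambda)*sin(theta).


psi = 2*pi*0.97000*sin(74.510 deg) = 5.873313 rad
AF = |sin(14*5.873313/2) / (14*sin(5.873313/2))| = 0.09446

0.09446


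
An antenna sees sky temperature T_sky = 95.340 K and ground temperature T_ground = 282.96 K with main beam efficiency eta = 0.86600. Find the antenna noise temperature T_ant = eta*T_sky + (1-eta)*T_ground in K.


T_ant = 0.86600 * 95.340 + (1 - 0.86600) * 282.96 = 120.5 K

120.5 K


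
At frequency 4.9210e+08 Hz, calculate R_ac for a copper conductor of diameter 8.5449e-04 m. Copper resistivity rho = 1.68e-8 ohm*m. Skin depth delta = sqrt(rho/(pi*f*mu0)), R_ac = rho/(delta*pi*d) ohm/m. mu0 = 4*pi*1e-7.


delta = sqrt(1.68e-8 / (pi * 4.9210e+08 * 4*pi*1e-7)) = 2.940682e-06 m
R_ac = 1.68e-8 / (2.940682e-06 * pi * 8.5449e-04) = 2.128 ohm/m

2.128 ohm/m


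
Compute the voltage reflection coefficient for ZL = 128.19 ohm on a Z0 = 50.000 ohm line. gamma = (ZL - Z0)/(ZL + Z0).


gamma = (128.19 - 50.000) / (128.19 + 50.000) = 0.4388

0.4388


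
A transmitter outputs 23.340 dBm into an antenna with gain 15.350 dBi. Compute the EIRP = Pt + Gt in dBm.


EIRP = Pt + Gt = 23.340 + 15.350 = 38.69 dBm

38.69 dBm


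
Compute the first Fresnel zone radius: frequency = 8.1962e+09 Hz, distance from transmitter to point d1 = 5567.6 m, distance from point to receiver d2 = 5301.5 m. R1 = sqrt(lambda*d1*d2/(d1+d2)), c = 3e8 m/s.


lambda = c / f = 3.0000e+08 / 8.1962e+09 = 0.03660233 m
R1 = sqrt(0.03660233 * 5567.6 * 5301.5 / (5567.6 + 5301.5)) = 9.970 m

9.970 m


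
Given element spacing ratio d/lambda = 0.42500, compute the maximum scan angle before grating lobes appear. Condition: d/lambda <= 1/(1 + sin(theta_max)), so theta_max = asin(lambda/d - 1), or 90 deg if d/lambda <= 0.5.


lambda/d - 1 = 1/0.42500 - 1 = 1.352941 >= 1
d/lambda <= 0.5, so the array can scan to endfire without grating lobes: theta_max = 90 deg

90 deg


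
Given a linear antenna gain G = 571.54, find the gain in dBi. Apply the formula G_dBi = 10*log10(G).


G_dBi = 10 * log10(571.54) = 27.57 dBi

27.57 dBi


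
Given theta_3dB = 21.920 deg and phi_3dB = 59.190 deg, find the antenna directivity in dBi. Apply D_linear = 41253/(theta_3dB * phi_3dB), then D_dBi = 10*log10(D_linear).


D_linear = 41253 / (21.920 * 59.190) = 31.79557
D_dBi = 10 * log10(31.79557) = 15.02 dBi

15.02 dBi


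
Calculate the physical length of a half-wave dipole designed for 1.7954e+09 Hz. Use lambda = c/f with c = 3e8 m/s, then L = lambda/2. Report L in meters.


lambda = c / f = 3.0000e+08 / 1.7954e+09 = 0.1670937 m
L = lambda / 2 = 0.1670937 / 2 = 0.08355 m

0.08355 m


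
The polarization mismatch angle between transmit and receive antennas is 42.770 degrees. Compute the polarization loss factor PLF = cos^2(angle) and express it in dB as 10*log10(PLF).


PLF_linear = cos^2(42.770 deg) = 0.5388815
PLF_dB = 10 * log10(0.5388815) = -2.685 dB

-2.685 dB


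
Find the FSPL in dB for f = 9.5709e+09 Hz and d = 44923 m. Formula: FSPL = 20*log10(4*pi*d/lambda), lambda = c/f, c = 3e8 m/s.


lambda = c / f = 3.0000e+08 / 9.5709e+09 = 0.03134501 m
FSPL = 20 * log10(4*pi*44923/0.03134501) = 145.1 dB

145.1 dB


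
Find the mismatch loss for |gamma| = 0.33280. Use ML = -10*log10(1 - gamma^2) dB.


ML = -10 * log10(1 - 0.33280^2) = -10 * log10(0.88924416) = 0.5098 dB

0.5098 dB


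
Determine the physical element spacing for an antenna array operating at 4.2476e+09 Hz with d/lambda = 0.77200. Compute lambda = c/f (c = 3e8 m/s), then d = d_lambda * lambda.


lambda = c / f = 3.0000e+08 / 4.2476e+09 = 0.07062812 m
d = 0.77200 * 0.07062812 = 0.05452 m

0.05452 m


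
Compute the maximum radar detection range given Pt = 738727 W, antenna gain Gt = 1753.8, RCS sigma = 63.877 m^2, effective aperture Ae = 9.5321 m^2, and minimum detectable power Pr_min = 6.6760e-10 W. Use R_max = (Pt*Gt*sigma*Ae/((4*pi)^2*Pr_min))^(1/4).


R^4 = 738727*1753.8*63.877*9.5321 / ((4*pi)^2 * 6.6760e-10) = 7.482747e+18
R_max = 7.482747e+18^0.25 = 52302 m

52302 m


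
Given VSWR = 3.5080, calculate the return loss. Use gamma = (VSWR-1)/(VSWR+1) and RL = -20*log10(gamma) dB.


gamma = (3.5080 - 1) / (3.5080 + 1) = 0.5563443
RL = -20 * log10(0.5563443) = 5.093 dB

5.093 dB


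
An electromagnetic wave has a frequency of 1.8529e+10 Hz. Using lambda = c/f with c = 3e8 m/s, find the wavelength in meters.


lambda = c / f = 3.0000e+08 / 1.8529e+10 = 0.01619 m

0.01619 m


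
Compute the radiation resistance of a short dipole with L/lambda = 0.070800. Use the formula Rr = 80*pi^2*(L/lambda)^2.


Rr = 80 * pi^2 * (0.070800)^2 = 80 * 9.869604 * 5.012640e-03 = 3.958 ohm

3.958 ohm


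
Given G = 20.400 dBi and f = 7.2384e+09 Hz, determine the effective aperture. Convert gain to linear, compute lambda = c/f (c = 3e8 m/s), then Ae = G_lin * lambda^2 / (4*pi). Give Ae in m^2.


lambda = c / f = 3.0000e+08 / 7.2384e+09 = 0.04144562 m
G_linear = 10^(20.400/10) = 109.6478
Ae = G_linear * lambda^2 / (4*pi) = 109.6478 * 0.04144562^2 / (4*pi) = 0.01499 m^2

0.01499 m^2


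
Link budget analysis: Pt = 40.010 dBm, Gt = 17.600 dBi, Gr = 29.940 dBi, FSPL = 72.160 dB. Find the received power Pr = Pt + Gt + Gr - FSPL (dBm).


Pr = 40.010 + 17.600 + 29.940 - 72.160 = 15.39 dBm

15.39 dBm


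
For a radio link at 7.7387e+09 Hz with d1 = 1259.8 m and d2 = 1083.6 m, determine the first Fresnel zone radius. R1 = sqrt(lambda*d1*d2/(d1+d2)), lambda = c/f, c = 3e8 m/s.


lambda = c / f = 3.0000e+08 / 7.7387e+09 = 0.03876620 m
R1 = sqrt(0.03876620 * 1259.8 * 1083.6 / (1259.8 + 1083.6)) = 4.752 m

4.752 m


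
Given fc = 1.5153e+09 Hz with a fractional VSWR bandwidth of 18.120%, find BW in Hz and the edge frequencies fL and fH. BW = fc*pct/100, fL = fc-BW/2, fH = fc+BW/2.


BW = 1.5153e+09 * 18.120/100 = 2.745724e+08 Hz
fL = 1.5153e+09 - 2.745724e+08/2 = 1.378e+09 Hz
fH = 1.5153e+09 + 2.745724e+08/2 = 1.653e+09 Hz

BW=2.746e+08 Hz, fL=1.378e+09 Hz, fH=1.653e+09 Hz


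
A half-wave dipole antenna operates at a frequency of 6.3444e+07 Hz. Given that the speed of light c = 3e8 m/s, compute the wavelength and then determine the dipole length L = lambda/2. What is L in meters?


lambda = c / f = 3.0000e+08 / 6.3444e+07 = 4.728580 m
L = lambda / 2 = 4.728580 / 2 = 2.364 m

2.364 m


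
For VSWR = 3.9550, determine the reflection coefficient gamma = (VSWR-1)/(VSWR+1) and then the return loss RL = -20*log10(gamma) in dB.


gamma = (3.9550 - 1) / (3.9550 + 1) = 0.5963673
RL = -20 * log10(0.5963673) = 4.490 dB

4.490 dB


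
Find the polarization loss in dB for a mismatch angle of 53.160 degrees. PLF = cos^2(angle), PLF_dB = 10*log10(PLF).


PLF_linear = cos^2(53.160 deg) = 0.3594991
PLF_dB = 10 * log10(0.3594991) = -4.443 dB

-4.443 dB


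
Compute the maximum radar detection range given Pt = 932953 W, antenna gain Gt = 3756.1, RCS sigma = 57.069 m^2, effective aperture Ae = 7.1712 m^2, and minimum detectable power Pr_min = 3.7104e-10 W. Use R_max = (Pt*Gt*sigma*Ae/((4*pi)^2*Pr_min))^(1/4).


R^4 = 932953*3756.1*57.069*7.1712 / ((4*pi)^2 * 3.7104e-10) = 2.447646e+19
R_max = 2.447646e+19^0.25 = 70338 m

70338 m


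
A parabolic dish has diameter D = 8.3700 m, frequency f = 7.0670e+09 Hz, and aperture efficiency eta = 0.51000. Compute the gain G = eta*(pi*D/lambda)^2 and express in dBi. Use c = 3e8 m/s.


lambda = c / f = 3.0000e+08 / 7.0670e+09 = 0.04245083 m
G_linear = 0.51000 * (pi * 8.3700 / 0.04245083)^2 = 195680.9
G_dBi = 10 * log10(195680.9) = 52.92 dBi

52.92 dBi


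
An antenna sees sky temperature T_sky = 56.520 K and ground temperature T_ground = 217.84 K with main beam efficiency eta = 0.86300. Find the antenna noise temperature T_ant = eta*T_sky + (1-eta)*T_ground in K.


T_ant = 0.86300 * 56.520 + (1 - 0.86300) * 217.84 = 78.62 K

78.62 K


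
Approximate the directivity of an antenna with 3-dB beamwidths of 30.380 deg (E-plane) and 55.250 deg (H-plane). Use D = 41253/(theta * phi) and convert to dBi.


D_linear = 41253 / (30.380 * 55.250) = 24.57737
D_dBi = 10 * log10(24.57737) = 13.91 dBi

13.91 dBi


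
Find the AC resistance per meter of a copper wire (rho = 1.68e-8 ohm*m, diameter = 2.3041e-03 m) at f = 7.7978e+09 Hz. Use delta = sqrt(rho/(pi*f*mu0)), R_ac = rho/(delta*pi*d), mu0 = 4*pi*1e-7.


delta = sqrt(1.68e-8 / (pi * 7.7978e+09 * 4*pi*1e-7)) = 7.387351e-07 m
R_ac = 1.68e-8 / (7.387351e-07 * pi * 2.3041e-03) = 3.142 ohm/m

3.142 ohm/m


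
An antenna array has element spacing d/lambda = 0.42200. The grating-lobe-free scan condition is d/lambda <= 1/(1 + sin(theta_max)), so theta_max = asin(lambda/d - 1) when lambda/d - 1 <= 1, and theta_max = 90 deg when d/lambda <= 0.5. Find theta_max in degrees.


lambda/d - 1 = 1/0.42200 - 1 = 1.369668 >= 1
d/lambda <= 0.5, so the array can scan to endfire without grating lobes: theta_max = 90 deg

90 deg


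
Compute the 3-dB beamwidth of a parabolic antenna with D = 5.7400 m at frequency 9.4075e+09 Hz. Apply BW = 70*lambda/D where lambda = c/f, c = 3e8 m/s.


lambda = c / f = 3.0000e+08 / 9.4075e+09 = 0.03188945 m
BW = 70 * 0.03188945 / 5.7400 = 0.3889 deg

0.3889 deg


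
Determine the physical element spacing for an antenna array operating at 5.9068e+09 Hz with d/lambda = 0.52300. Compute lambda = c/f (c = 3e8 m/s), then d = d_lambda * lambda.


lambda = c / f = 3.0000e+08 / 5.9068e+09 = 0.05078892 m
d = 0.52300 * 0.05078892 = 0.02656 m

0.02656 m


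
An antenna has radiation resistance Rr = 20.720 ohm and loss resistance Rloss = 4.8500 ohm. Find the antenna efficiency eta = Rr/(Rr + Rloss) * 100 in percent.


eta = 20.720 / (20.720 + 4.8500) * 100 = 81.03%

81.03%


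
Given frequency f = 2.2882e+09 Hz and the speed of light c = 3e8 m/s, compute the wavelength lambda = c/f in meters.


lambda = c / f = 3.0000e+08 / 2.2882e+09 = 0.1311 m

0.1311 m


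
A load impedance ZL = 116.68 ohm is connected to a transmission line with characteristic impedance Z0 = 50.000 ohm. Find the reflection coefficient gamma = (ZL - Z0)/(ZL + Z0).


gamma = (116.68 - 50.000) / (116.68 + 50.000) = 0.4000

0.4000


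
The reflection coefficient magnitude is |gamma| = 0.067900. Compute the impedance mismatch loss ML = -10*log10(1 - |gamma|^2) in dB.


ML = -10 * log10(1 - 0.067900^2) = -10 * log10(0.99538959) = 0.02007 dB

0.02007 dB


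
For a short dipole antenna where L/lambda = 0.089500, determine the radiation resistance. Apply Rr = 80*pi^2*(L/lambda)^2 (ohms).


Rr = 80 * pi^2 * (0.089500)^2 = 80 * 9.869604 * 8.010250e-03 = 6.325 ohm

6.325 ohm


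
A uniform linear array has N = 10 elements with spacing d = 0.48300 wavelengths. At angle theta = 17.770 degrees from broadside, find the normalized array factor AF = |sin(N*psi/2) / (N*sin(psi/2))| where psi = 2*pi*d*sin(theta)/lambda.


psi = 2*pi*0.48300*sin(17.770 deg) = 0.9262045 rad
AF = |sin(10*0.9262045/2) / (10*sin(0.9262045/2))| = 0.2231

0.2231


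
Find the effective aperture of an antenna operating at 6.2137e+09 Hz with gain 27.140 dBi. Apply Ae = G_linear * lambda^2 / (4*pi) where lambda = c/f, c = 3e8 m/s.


lambda = c / f = 3.0000e+08 / 6.2137e+09 = 0.04828041 m
G_linear = 10^(27.140/10) = 517.6068
Ae = G_linear * lambda^2 / (4*pi) = 517.6068 * 0.04828041^2 / (4*pi) = 0.09601 m^2

0.09601 m^2


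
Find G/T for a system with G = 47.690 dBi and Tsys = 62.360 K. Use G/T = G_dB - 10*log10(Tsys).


G/T = 47.690 - 10*log10(62.360) = 47.690 - 17.94906 = 29.74 dB/K

29.74 dB/K


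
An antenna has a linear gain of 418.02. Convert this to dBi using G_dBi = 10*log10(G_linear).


G_dBi = 10 * log10(418.02) = 26.21 dBi

26.21 dBi


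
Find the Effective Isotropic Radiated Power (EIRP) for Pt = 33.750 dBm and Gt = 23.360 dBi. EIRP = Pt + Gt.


EIRP = Pt + Gt = 33.750 + 23.360 = 57.11 dBm

57.11 dBm


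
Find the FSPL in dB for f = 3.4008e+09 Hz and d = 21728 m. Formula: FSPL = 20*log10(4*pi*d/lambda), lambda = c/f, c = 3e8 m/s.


lambda = c / f = 3.0000e+08 / 3.4008e+09 = 0.08821454 m
FSPL = 20 * log10(4*pi*21728/0.08821454) = 129.8 dB

129.8 dB


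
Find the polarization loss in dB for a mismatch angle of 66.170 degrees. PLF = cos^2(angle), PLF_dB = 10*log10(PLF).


PLF_linear = cos^2(66.170 deg) = 0.1632356
PLF_dB = 10 * log10(0.1632356) = -7.872 dB

-7.872 dB


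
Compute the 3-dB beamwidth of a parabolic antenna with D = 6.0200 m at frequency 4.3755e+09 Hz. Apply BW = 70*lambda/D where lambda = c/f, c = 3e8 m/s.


lambda = c / f = 3.0000e+08 / 4.3755e+09 = 0.06856359 m
BW = 70 * 0.06856359 / 6.0200 = 0.7973 deg

0.7973 deg


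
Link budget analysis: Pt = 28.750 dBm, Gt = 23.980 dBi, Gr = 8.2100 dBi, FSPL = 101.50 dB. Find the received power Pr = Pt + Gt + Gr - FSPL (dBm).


Pr = 28.750 + 23.980 + 8.2100 - 101.50 = -40.56 dBm

-40.56 dBm


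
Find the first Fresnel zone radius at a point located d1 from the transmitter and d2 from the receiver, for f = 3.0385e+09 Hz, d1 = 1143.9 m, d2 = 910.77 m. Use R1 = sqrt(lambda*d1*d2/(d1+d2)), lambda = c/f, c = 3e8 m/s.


lambda = c / f = 3.0000e+08 / 3.0385e+09 = 0.09873293 m
R1 = sqrt(0.09873293 * 1143.9 * 910.77 / (1143.9 + 910.77)) = 7.076 m

7.076 m


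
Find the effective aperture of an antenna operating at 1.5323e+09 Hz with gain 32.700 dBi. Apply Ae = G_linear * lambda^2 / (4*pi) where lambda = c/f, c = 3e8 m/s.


lambda = c / f = 3.0000e+08 / 1.5323e+09 = 0.1957841 m
G_linear = 10^(32.700/10) = 1862.087
Ae = G_linear * lambda^2 / (4*pi) = 1862.087 * 0.1957841^2 / (4*pi) = 5.680 m^2

5.680 m^2


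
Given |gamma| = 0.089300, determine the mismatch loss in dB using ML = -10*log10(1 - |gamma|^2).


ML = -10 * log10(1 - 0.089300^2) = -10 * log10(0.99202551) = 0.03477 dB

0.03477 dB


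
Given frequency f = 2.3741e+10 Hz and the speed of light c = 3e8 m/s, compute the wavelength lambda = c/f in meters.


lambda = c / f = 3.0000e+08 / 2.3741e+10 = 0.01264 m

0.01264 m


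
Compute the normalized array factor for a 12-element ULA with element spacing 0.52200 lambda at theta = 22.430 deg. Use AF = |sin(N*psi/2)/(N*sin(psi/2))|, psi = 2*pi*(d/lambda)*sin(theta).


psi = 2*pi*0.52200*sin(22.430 deg) = 1.251431 rad
AF = |sin(12*1.251431/2) / (12*sin(1.251431/2))| = 0.1339

0.1339


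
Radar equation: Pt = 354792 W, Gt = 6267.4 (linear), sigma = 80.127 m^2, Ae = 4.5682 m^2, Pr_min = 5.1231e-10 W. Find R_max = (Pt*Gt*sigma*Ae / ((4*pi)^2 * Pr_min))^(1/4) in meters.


R^4 = 354792*6267.4*80.127*4.5682 / ((4*pi)^2 * 5.1231e-10) = 1.006080e+19
R_max = 1.006080e+19^0.25 = 56319 m

56319 m


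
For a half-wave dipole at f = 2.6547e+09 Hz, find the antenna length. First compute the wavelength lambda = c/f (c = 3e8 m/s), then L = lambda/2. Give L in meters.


lambda = c / f = 3.0000e+08 / 2.6547e+09 = 0.1130071 m
L = lambda / 2 = 0.1130071 / 2 = 0.05650 m

0.05650 m


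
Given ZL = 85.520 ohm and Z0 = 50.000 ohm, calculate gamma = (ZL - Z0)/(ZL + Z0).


gamma = (85.520 - 50.000) / (85.520 + 50.000) = 0.2621

0.2621


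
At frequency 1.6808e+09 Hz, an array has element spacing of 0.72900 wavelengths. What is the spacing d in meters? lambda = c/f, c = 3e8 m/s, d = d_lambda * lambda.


lambda = c / f = 3.0000e+08 / 1.6808e+09 = 0.1784864 m
d = 0.72900 * 0.1784864 = 0.1301 m

0.1301 m


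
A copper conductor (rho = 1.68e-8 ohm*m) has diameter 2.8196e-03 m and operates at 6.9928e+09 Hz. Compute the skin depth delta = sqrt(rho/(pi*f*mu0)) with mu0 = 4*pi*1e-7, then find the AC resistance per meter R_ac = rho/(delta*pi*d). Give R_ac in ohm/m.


delta = sqrt(1.68e-8 / (pi * 6.9928e+09 * 4*pi*1e-7)) = 7.800981e-07 m
R_ac = 1.68e-8 / (7.800981e-07 * pi * 2.8196e-03) = 2.431 ohm/m

2.431 ohm/m


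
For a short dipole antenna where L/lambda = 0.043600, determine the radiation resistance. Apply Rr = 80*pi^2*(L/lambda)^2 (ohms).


Rr = 80 * pi^2 * (0.043600)^2 = 80 * 9.869604 * 1.900960e-03 = 1.501 ohm

1.501 ohm


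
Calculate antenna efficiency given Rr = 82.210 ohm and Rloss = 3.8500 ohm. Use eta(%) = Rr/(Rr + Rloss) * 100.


eta = 82.210 / (82.210 + 3.8500) * 100 = 95.53%

95.53%


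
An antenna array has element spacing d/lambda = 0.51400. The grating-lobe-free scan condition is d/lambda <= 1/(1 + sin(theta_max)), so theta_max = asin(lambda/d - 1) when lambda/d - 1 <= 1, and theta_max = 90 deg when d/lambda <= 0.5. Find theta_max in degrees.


lambda/d - 1 = 1/0.51400 - 1 = 0.9455253
theta_max = asin(0.9455253) = 71.00 deg

71.00 deg


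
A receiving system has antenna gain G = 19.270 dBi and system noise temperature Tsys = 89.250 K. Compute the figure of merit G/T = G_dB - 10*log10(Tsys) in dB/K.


G/T = 19.270 - 10*log10(89.250) = 19.270 - 19.50608 = -0.2361 dB/K

-0.2361 dB/K


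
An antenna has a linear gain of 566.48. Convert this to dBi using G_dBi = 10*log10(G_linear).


G_dBi = 10 * log10(566.48) = 27.53 dBi

27.53 dBi


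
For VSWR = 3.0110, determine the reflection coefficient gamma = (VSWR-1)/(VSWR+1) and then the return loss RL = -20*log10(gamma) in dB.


gamma = (3.0110 - 1) / (3.0110 + 1) = 0.5013712
RL = -20 * log10(0.5013712) = 5.997 dB

5.997 dB


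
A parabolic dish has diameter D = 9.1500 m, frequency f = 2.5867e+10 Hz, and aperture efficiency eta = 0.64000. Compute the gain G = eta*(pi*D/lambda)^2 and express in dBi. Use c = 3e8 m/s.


lambda = c / f = 3.0000e+08 / 2.5867e+10 = 0.01159779 m
G_linear = 0.64000 * (pi * 9.1500 / 0.01159779)^2 = 3.931619e+06
G_dBi = 10 * log10(3.931619e+06) = 65.95 dBi

65.95 dBi


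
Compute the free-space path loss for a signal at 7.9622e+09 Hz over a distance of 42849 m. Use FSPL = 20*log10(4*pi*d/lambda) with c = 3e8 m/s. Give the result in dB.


lambda = c / f = 3.0000e+08 / 7.9622e+09 = 0.03767803 m
FSPL = 20 * log10(4*pi*42849/0.03767803) = 143.1 dB

143.1 dB


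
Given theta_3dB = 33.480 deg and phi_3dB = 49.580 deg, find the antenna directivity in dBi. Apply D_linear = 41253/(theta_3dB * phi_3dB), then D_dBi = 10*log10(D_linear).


D_linear = 41253 / (33.480 * 49.580) = 24.85213
D_dBi = 10 * log10(24.85213) = 13.95 dBi

13.95 dBi


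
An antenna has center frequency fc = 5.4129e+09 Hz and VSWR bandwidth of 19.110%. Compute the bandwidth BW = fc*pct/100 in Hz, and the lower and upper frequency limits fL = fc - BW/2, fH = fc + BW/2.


BW = 5.4129e+09 * 19.110/100 = 1.034405e+09 Hz
fL = 5.4129e+09 - 1.034405e+09/2 = 4.896e+09 Hz
fH = 5.4129e+09 + 1.034405e+09/2 = 5.930e+09 Hz

BW=1.034e+09 Hz, fL=4.896e+09 Hz, fH=5.930e+09 Hz


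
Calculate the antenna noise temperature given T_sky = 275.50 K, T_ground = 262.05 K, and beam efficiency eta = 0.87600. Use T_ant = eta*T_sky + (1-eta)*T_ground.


T_ant = 0.87600 * 275.50 + (1 - 0.87600) * 262.05 = 273.8 K

273.8 K


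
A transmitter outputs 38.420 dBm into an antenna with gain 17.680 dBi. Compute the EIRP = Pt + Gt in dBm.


EIRP = Pt + Gt = 38.420 + 17.680 = 56.10 dBm

56.10 dBm


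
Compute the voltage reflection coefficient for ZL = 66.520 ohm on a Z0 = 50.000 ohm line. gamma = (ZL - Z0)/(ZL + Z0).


gamma = (66.520 - 50.000) / (66.520 + 50.000) = 0.1418

0.1418


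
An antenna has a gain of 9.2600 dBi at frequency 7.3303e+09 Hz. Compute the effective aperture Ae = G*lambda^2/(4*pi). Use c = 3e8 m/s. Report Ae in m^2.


lambda = c / f = 3.0000e+08 / 7.3303e+09 = 0.04092602 m
G_linear = 10^(9.2600/10) = 8.433348
Ae = G_linear * lambda^2 / (4*pi) = 8.433348 * 0.04092602^2 / (4*pi) = 1.124e-03 m^2

1.124e-03 m^2


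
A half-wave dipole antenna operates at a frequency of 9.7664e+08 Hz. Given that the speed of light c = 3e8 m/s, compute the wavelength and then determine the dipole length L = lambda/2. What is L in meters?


lambda = c / f = 3.0000e+08 / 9.7664e+08 = 0.3071756 m
L = lambda / 2 = 0.3071756 / 2 = 0.1536 m

0.1536 m


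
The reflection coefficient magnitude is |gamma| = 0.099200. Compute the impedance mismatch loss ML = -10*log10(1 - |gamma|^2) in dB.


ML = -10 * log10(1 - 0.099200^2) = -10 * log10(0.99015936) = 0.04295 dB

0.04295 dB


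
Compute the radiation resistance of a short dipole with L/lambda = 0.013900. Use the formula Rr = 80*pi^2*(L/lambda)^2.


Rr = 80 * pi^2 * (0.013900)^2 = 80 * 9.869604 * 1.932100e-04 = 0.1526 ohm

0.1526 ohm


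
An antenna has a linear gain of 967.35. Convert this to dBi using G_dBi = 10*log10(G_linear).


G_dBi = 10 * log10(967.35) = 29.86 dBi

29.86 dBi


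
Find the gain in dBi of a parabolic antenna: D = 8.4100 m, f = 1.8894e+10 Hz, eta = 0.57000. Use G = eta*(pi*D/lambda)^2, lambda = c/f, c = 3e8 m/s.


lambda = c / f = 3.0000e+08 / 1.8894e+10 = 0.01587806 m
G_linear = 0.57000 * (pi * 8.4100 / 0.01587806)^2 = 1.578235e+06
G_dBi = 10 * log10(1.578235e+06) = 61.98 dBi

61.98 dBi


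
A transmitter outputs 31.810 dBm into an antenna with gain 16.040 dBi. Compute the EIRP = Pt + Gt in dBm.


EIRP = Pt + Gt = 31.810 + 16.040 = 47.85 dBm

47.85 dBm


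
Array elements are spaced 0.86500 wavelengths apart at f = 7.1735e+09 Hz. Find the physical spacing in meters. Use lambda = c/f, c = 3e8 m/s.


lambda = c / f = 3.0000e+08 / 7.1735e+09 = 0.04182059 m
d = 0.86500 * 0.04182059 = 0.03617 m

0.03617 m


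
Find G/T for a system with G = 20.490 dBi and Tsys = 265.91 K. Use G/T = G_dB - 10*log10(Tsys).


G/T = 20.490 - 10*log10(265.91) = 20.490 - 24.24735 = -3.757 dB/K

-3.757 dB/K
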